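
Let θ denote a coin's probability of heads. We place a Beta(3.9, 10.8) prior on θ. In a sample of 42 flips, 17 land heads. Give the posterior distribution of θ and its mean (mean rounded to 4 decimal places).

The binomial likelihood is conjugate to the Beta prior: with 17 successes and 25 failures, the posterior is Beta(3.9+17, 10.8+25) = Beta(20.9, 35.8).
Posterior mean = α/(α+β) = 20.9/56.7 = 0.3686.

Posterior: Beta(20.9, 35.8); mean ≈ 0.3686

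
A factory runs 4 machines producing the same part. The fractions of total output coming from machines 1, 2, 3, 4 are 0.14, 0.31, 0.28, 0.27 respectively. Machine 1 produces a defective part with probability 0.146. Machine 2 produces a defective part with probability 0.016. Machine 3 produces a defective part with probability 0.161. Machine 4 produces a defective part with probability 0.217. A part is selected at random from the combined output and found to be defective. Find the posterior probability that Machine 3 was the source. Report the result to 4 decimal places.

P(defective|M1) = 0.146; P(defective|M2) = 0.016; P(defective|M3) = 0.161; P(defective|M4) = 0.217.
Prior × likelihood for each source: 0.14·0.146=0.02044, 0.31·0.016=0.004960, 0.28·0.161=0.04508, 0.27·0.217=0.05859. Summing gives P(defective) = 0.12907.
P(Machine 3 | defective) = 0.04508 / 0.12907 = 0.3493.

Posterior probability ≈ 0.3493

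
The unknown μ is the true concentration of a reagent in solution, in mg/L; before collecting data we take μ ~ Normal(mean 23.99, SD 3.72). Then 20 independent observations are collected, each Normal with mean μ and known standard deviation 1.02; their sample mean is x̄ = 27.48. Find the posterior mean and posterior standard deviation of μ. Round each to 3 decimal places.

Posterior mean ≈ 27.467; posterior SD ≈ 0.228

Prior precision 1/τ₀² = 1/3.72² = 0.0722627; data precision n/σ² = 20/1.02² = 19.2234.
Posterior precision = 0.0722627 + 19.2234 = 19.2956, giving posterior SD = 1/√19.2956 = 0.228.
Posterior mean = (0.0722627·23.99 + 19.2234·27.48) / 19.2956 = 27.467.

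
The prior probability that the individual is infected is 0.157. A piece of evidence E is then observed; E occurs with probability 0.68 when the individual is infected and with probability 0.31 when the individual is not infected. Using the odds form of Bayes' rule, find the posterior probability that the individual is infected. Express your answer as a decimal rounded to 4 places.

Posterior probability ≈ 0.2900

Prior odds = 0.157/(1−0.157) = 0.18624.
Likelihood ratio for E = 0.68/0.31 = 2.1935.
Posterior odds = prior odds × LR = 0.40853.
Posterior probability = odds/(1+odds) = 0.40853/1.4085 = 0.2900.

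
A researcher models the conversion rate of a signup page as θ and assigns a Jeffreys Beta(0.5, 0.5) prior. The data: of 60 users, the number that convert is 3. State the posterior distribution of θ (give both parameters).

Observing 3 successes and 57 failures updates Beta(0.5, 0.5) by adding the success and failure counts to the two shape parameters: α = 0.5+3 = 3.5, β = 0.5+57 = 57.5.

Posterior: Beta(3.5, 57.5)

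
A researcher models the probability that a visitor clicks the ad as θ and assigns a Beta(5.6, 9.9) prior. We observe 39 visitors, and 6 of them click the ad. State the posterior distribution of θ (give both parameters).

Observing 6 successes and 33 failures updates Beta(5.6, 9.9) by adding the success and failure counts to the two shape parameters: α = 5.6+6 = 11.6, β = 9.9+33 = 42.9.

Posterior: Beta(11.6, 42.9)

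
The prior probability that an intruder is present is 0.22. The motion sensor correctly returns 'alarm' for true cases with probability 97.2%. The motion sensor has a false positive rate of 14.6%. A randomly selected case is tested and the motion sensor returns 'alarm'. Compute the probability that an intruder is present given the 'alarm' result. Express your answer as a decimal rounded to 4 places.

P(H | E) ≈ 0.6525

Let H be the event that an intruder is present. P(H) = 0.22, so P(¬H) = 0.78. With E the 'alarm' result, P(E|H) = 0.972 and P(E|¬H) = 0.146.
P(E) = 0.972·0.22 + 0.146·0.78 = 0.21384 + 0.11388 = 0.32772.
By Bayes' theorem, P(H|E) = 0.21384 / 0.32772 = 0.6525.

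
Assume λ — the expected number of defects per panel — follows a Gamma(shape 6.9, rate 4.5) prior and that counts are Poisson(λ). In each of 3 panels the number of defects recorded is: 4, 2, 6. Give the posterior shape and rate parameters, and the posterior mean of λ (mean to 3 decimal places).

The Poisson likelihood adds the total count to the shape and the number of exposure periods to the rate. Here ∑xᵢ = 12 and n = 3, so shape 6.9→18.9 and rate 4.5→7.5.
E[λ | data] = 18.9/7.5 = 2.520.

Posterior: Gamma(shape=18.9, rate=7.5); mean ≈ 2.520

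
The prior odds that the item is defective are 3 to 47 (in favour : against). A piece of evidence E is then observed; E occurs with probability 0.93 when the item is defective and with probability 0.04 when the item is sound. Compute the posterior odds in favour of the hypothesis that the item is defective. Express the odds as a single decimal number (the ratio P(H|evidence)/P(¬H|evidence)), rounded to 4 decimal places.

Posterior odds ≈ 1.4840

Prior odds = 3/47 = 0.063830.
Likelihood ratio for E = 0.93/0.04 = 23.250.
Posterior odds = prior odds × LR = 1.4840.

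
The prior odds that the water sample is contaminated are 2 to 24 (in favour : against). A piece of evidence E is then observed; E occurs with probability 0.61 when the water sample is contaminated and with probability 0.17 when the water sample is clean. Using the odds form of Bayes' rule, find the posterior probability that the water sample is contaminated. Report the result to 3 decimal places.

Prior odds = 2/24 = 0.083333.
Likelihood ratio for E = 0.61/0.17 = 3.5882.
Posterior odds = prior odds × LR = 0.29902.
Posterior probability = odds/(1+odds) = 0.29902/1.2990 = 0.230.

Posterior probability ≈ 0.230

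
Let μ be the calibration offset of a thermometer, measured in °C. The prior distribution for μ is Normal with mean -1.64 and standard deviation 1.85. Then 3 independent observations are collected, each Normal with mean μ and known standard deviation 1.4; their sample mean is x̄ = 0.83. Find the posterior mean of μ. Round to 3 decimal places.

Posterior mean ≈ 0.434

Prior precision 1/τ₀² = 1/1.85² = 0.292184; data precision n/σ² = 3/1.4² = 1.53061.
Posterior precision = 0.292184 + 1.53061 = 1.82280.
Posterior mean = (0.292184·-1.64 + 1.53061·0.83) / 1.82280 = 0.434.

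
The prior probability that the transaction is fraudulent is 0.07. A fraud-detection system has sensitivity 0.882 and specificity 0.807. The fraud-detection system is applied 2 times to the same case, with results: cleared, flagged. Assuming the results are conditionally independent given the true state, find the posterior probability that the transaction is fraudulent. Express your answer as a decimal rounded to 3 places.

Let H be the event that the transaction is fraudulent; start with P(H) = 0.07. P('flagged'|H) = 0.882, P('flagged'|¬H) = 0.193.
Update on result 1 ('cleared'): P(H) ← 0.118·0.0700 / (0.118·0.0700 + 0.807·0.9300) = 0.0082600/0.75877 = 0.0109.
Update on result 2 ('flagged'): P(H) ← 0.882·0.0109 / (0.882·0.0109 + 0.193·0.9891) = 0.0096015/0.20050 = 0.0479.

Posterior P(H) ≈ 0.048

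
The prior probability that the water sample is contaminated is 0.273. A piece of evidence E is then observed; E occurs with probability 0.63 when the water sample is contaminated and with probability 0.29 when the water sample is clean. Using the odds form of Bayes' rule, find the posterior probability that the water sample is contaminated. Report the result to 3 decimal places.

Prior odds = 0.273/(1−0.273) = 0.37552. In log-odds, ln(0.37552) = -0.97945.
Add log likelihood ratio: ln(2.1724) = 0.77584.
Posterior log-odds = -0.20362, so posterior odds = exp(-0.20362) = 0.81578. Converting, P(H|E) = 0.81578/1.8158 = 0.449.

Posterior probability ≈ 0.449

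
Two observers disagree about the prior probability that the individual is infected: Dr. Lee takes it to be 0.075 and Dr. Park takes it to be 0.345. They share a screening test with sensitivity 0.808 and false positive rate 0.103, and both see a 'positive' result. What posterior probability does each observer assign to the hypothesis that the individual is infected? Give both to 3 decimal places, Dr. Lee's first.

Dr. Lee: 0.389; Dr. Park: 0.805

P('+'|H) = 0.808, P('+'|¬H) = 0.103.
Dr. Lee: numerator 0.808·0.075 = 0.060600; evidence = 0.060600+0.103·0.925 = 0.15587; posterior = 0.389.
Dr. Park: numerator 0.808·0.345 = 0.27876; evidence = 0.27876+0.103·0.655 = 0.34623; posterior = 0.805.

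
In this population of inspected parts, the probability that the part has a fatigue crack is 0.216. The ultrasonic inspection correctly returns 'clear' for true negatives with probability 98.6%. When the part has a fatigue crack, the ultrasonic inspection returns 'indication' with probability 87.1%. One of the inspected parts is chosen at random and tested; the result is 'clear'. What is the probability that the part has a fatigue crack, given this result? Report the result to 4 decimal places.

Write H for 'the part has a fatigue crack'. Prior odds H:¬H = 0.216/0.784 = 0.27551. For the 'clear' outcome, the likelihood ratio is 0.129/0.986 = 0.13083.
Posterior odds = 0.27551 × 0.13083 = 0.036045, so P(H|E) = 0.036045/(1+0.036045) = 0.0348.

P(H | E) ≈ 0.0348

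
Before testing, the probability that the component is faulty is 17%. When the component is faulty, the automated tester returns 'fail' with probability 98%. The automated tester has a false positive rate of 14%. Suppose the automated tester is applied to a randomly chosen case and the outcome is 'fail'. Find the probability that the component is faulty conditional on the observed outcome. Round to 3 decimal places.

P(H | E) ≈ 0.589

Write H for 'the component is faulty'. Prior odds H:¬H = 0.17/0.83 = 0.20482. For the 'fail' outcome, the likelihood ratio is 0.98/0.14 = 7.0000.
Posterior odds = 0.20482 × 7.0000 = 1.4337, so P(H|E) = 1.4337/(1+1.4337) = 0.589.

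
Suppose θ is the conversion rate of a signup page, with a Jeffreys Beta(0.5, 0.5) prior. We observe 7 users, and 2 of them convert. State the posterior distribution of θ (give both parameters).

The binomial likelihood is conjugate to the Beta prior: with 2 successes and 5 failures, the posterior is Beta(0.5+2, 0.5+5) = Beta(2.5, 5.5).

Posterior: Beta(2.5, 5.5)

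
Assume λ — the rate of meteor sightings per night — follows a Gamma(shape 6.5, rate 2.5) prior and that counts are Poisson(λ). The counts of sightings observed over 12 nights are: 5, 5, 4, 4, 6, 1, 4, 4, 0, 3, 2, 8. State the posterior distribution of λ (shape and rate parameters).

Total count ∑xᵢ = 46 over n = 12 nights.
Gamma is conjugate to the Poisson likelihood: posterior is Gamma(shape = 6.5+46 = 52.5, rate = 2.5+12 = 14.5).

Posterior: Gamma(shape=52.5, rate=14.5)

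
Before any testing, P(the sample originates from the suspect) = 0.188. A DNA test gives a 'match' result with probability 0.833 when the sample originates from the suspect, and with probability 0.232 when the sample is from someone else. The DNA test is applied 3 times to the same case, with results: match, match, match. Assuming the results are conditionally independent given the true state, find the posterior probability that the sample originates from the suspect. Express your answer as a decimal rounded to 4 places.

With H the event that the sample originates from the suspect, the joint likelihood of the observed sequence is P(data|H) = 0.833·0.833·0.833 = 0.57801 and P(data|¬H) = 0.232·0.232·0.232 = 0.012487.
Bayes: P(H|data) = 0.188·0.57801 / (0.188·0.57801 + 0.812·0.012487) = 0.10867/0.11881 = 0.9147.

Posterior P(H) ≈ 0.9147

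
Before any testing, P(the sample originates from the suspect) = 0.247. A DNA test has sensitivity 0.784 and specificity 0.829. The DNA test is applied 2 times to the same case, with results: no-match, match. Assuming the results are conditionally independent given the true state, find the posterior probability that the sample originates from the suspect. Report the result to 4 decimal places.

Posterior P(H) ≈ 0.2815

Let H be the event that the sample originates from the suspect; start with P(H) = 0.247. P('match'|H) = 0.784, P('match'|¬H) = 0.171.
Update on result 1 ('no-match'): P(H) ← 0.216·0.2470 / (0.216·0.2470 + 0.829·0.7530) = 0.053352/0.67759 = 0.0787.
Update on result 2 ('match'): P(H) ← 0.784·0.0787 / (0.784·0.0787 + 0.171·0.9213) = 0.061731/0.21927 = 0.2815.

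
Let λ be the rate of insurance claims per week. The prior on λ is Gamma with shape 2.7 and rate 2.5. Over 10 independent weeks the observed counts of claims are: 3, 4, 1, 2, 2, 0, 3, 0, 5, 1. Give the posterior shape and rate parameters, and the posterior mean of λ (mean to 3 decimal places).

Posterior: Gamma(shape=23.7, rate=12.5); mean ≈ 1.896

Total count ∑xᵢ = 21 over n = 10 weeks.
Gamma is conjugate to the Poisson likelihood: posterior is Gamma(shape = 2.7+21 = 23.7, rate = 2.5+10 = 12.5).
Posterior mean = shape/rate = 23.7/12.5 = 1.896.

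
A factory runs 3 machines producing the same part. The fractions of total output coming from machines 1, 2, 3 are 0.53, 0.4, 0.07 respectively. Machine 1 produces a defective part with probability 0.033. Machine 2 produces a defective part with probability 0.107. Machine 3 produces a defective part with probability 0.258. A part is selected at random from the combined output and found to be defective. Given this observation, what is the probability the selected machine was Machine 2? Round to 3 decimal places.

Tabulate prior·likelihood by source: [1] prior 0.53, lik 0.033, product 0.01749; [2] prior 0.4, lik 0.107, product 0.04280; [3] prior 0.07, lik 0.258, product 0.01806.
Normalizing constant = 0.078350; the posterior for Machine 2 is its product over the sum, 0.04280/0.078350 = 0.546.

Posterior probability ≈ 0.546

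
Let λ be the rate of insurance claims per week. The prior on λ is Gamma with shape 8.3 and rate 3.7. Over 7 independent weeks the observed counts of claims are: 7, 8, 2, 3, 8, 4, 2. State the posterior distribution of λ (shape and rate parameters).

Total count ∑xᵢ = 34 over n = 7 weeks.
Gamma is conjugate to the Poisson likelihood: posterior is Gamma(shape = 8.3+34 = 42.3, rate = 3.7+7 = 10.7).

Posterior: Gamma(shape=42.3, rate=10.7)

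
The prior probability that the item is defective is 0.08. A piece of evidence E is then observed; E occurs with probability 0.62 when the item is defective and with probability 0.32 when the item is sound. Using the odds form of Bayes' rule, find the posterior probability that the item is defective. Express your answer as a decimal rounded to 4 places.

Posterior probability ≈ 0.1442

Prior odds = 0.08/(1−0.08) = 0.086957.
Likelihood ratio for E = 0.62/0.32 = 1.9375.
Posterior odds = prior odds × LR = 0.16848.
Posterior probability = odds/(1+odds) = 0.16848/1.1685 = 0.1442.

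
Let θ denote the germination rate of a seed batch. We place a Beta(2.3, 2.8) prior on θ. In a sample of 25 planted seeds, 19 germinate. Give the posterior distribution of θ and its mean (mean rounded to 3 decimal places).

Posterior: Beta(21.3, 8.8); mean ≈ 0.708

The binomial likelihood is conjugate to the Beta prior: with 19 successes and 6 failures, the posterior is Beta(2.3+19, 2.8+6) = Beta(21.3, 8.8).
Posterior mean = α/(α+β) = 21.3/30.1 = 0.708.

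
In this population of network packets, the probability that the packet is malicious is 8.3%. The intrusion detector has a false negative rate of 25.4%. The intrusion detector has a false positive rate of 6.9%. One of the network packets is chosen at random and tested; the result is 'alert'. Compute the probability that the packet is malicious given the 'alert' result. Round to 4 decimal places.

P(H | E) ≈ 0.4946

Write H for 'the packet is malicious'. Prior odds H:¬H = 0.083/0.917 = 0.090513. For the 'alert' outcome, the likelihood ratio is 0.746/0.069 = 10.812.
Posterior odds = 0.090513 × 10.812 = 0.97858, so P(H|E) = 0.97858/(1+0.97858) = 0.4946.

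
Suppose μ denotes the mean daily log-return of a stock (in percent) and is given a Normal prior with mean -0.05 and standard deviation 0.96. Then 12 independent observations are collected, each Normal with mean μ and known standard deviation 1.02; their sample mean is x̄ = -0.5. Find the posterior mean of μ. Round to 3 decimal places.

Prior precision 1/τ₀² = 1/0.96² = 1.08507; data precision n/σ² = 12/1.02² = 11.5340.
Posterior precision = 1.08507 + 11.5340 = 12.6191.
Posterior mean = (1.08507·-0.05 + 11.5340·-0.5) / 12.6191 = -0.461.

Posterior mean ≈ -0.461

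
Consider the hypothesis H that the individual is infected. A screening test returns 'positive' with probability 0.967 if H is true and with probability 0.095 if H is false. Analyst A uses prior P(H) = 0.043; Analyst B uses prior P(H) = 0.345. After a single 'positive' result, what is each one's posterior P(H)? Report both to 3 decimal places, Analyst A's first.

The likelihood ratio for a 'positive' result is 0.967/0.095 = 10.179.
Analyst A: prior odds 0.043/0.957 = 0.044932; posterior odds 0.45736; posterior probability 0.314.
Analyst B: prior odds 0.345/0.655 = 0.52672; posterior odds 5.3614; posterior probability 0.843.

Analyst A: 0.314; Analyst B: 0.843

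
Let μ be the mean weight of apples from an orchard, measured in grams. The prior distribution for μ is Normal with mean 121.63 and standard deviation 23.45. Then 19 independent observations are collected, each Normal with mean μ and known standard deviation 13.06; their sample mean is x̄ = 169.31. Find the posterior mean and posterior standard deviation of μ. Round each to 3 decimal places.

Posterior mean ≈ 168.544; posterior SD ≈ 2.972

Prior precision 1/τ₀² = 1/23.45² = 0.00181850; data precision n/σ² = 19/13.06² = 0.111395.
Posterior precision = 0.00181850 + 0.111395 = 0.113214, giving posterior SD = 1/√0.113214 = 2.972.
Posterior mean = (0.00181850·121.63 + 0.111395·169.31) / 0.113214 = 168.544.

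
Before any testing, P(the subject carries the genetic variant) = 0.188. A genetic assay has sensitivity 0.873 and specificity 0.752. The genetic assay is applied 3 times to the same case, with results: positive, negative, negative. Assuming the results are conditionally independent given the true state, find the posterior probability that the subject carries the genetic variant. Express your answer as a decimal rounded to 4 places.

Posterior P(H) ≈ 0.0227

With H the event that the subject carries the genetic variant, the joint likelihood of the observed sequence is P(data|H) = 0.873·0.127·0.127 = 0.014081 and P(data|¬H) = 0.248·0.752·0.752 = 0.14024.
Bayes: P(H|data) = 0.188·0.014081 / (0.188·0.014081 + 0.812·0.14024) = 0.0026472/0.11653 = 0.0227.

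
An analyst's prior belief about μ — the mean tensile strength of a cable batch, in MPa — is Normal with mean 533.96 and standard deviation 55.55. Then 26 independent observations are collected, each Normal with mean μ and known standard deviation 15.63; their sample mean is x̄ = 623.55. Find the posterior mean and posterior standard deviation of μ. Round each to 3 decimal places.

Posterior mean ≈ 623.278; posterior SD ≈ 3.061

With known σ, the Normal prior is conjugate. Weight on the data is w = (n/σ²)/(n/σ² + 1/τ₀²) = 0.106428/(0.106428+0.00032406) = 0.99696.
Posterior mean = w·x̄ + (1−w)·μ₀ = 0.99696·623.55 + 0.0030357·533.96 = 623.278. Posterior variance = 1/(0.106428+0.00032406) = 9.36751, so SD = 3.061.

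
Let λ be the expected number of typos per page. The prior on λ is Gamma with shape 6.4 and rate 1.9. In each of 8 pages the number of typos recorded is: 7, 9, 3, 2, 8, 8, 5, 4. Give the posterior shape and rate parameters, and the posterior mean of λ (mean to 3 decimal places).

The Poisson likelihood adds the total count to the shape and the number of exposure periods to the rate. Here ∑xᵢ = 46 and n = 8, so shape 6.4→52.4 and rate 1.9→9.9.
Posterior mean = shape/rate = 52.4/9.9 = 5.293.

Posterior: Gamma(shape=52.4, rate=9.9); mean ≈ 5.293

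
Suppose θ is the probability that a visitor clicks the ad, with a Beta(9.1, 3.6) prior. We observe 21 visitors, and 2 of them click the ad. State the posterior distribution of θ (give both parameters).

Posterior: Beta(11.1, 22.6)

Observing 2 successes and 19 failures updates Beta(9.1, 3.6) by adding the success and failure counts to the two shape parameters: α = 9.1+2 = 11.1, β = 3.6+19 = 22.6.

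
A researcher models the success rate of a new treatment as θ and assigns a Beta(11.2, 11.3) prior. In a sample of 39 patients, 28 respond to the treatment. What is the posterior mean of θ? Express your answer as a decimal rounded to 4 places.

Posterior mean ≈ 0.6374

Observing 28 successes and 11 failures updates Beta(11.2, 11.3) by adding the success and failure counts to the two shape parameters: α = 11.2+28 = 39.2, β = 11.3+11 = 22.3.
Posterior mean = α/(α+β) = 39.2/61.5 = 0.6374.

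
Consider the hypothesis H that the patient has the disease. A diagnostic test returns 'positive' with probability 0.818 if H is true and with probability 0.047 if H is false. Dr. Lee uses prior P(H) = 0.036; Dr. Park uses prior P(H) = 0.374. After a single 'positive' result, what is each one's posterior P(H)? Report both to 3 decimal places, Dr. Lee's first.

Dr. Lee: 0.394; Dr. Park: 0.912

P('+'|H) = 0.818, P('+'|¬H) = 0.047.
Dr. Lee: numerator 0.818·0.036 = 0.029448; evidence = 0.029448+0.047·0.964 = 0.074756; posterior = 0.394.
Dr. Park: numerator 0.818·0.374 = 0.30593; evidence = 0.30593+0.047·0.626 = 0.33535; posterior = 0.912.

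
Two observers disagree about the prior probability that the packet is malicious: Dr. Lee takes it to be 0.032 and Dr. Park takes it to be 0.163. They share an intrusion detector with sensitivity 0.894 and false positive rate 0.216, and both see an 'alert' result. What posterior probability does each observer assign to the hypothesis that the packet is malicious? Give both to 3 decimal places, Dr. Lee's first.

Dr. Lee: 0.120; Dr. Park: 0.446

P('+'|H) = 0.894, P('+'|¬H) = 0.216.
Dr. Lee: numerator 0.894·0.032 = 0.028608; evidence = 0.028608+0.216·0.968 = 0.23770; posterior = 0.120.
Dr. Park: numerator 0.894·0.163 = 0.14572; evidence = 0.14572+0.216·0.837 = 0.32651; posterior = 0.446.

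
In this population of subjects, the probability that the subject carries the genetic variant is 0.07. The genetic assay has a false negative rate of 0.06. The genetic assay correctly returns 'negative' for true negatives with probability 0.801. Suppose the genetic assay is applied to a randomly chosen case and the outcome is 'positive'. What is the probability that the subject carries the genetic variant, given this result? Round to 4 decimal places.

Let H be the event that the subject carries the genetic variant. P(H) = 0.07, so P(¬H) = 0.93. With E the 'positive' result, P(E|H) = 0.94 and P(E|¬H) = 0.199.
P(E) = 0.94·0.07 + 0.199·0.93 = 0.065800 + 0.18507 = 0.25087.
By Bayes' theorem, P(H|E) = 0.065800 / 0.25087 = 0.2623.

P(H | E) ≈ 0.2623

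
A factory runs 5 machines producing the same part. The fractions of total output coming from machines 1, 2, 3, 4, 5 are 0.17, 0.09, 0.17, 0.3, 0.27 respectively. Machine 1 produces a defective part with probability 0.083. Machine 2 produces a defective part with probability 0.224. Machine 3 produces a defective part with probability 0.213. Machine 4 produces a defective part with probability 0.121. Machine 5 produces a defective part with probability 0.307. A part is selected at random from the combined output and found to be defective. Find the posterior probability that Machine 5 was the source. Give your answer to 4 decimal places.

Posterior probability ≈ 0.4370

P(defective|M1) = 0.083; P(defective|M2) = 0.224; P(defective|M3) = 0.213; P(defective|M4) = 0.121; P(defective|M5) = 0.307.
Prior × likelihood for each source: 0.17·0.083=0.01411, 0.09·0.224=0.02016, 0.17·0.213=0.03621, 0.3·0.121=0.03630, 0.27·0.307=0.08289. Summing gives P(defective) = 0.18967.
P(Machine 5 | defective) = 0.08289 / 0.18967 = 0.4370.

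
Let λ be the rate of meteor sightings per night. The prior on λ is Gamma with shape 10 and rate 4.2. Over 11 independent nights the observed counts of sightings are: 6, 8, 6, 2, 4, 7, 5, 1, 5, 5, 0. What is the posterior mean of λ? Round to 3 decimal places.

Total count ∑xᵢ = 49 over n = 11 nights.
Gamma is conjugate to the Poisson likelihood: posterior is Gamma(shape = 10+49 = 59, rate = 4.2+11 = 15.2).
Posterior mean = shape/rate = 59/15.2 = 3.882.

Posterior mean ≈ 3.882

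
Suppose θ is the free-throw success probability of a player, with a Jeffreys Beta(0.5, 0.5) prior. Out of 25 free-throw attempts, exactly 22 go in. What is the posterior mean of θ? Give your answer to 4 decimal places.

The binomial likelihood is conjugate to the Beta prior: with 22 successes and 3 failures, the posterior is Beta(0.5+22, 0.5+3) = Beta(22.5, 3.5).
Posterior mean = α/(α+β) = 22.5/26 = 0.8654.

Posterior mean ≈ 0.8654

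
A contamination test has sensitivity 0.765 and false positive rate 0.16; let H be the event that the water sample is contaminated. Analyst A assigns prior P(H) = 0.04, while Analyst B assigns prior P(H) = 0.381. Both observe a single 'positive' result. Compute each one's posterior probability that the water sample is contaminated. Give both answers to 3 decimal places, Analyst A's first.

The likelihood ratio for a 'positive' result is 0.765/0.16 = 4.7812.
Analyst A: prior odds 0.04/0.96 = 0.041667; posterior odds 0.19922; posterior probability 0.166.
Analyst B: prior odds 0.381/0.619 = 0.61551; posterior odds 2.9429; posterior probability 0.746.

Analyst A: 0.166; Analyst B: 0.746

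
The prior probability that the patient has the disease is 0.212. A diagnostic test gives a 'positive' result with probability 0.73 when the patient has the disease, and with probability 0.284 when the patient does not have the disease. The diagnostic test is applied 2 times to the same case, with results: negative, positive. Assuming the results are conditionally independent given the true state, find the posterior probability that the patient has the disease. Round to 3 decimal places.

Let H be the event that the patient has the disease; start with P(H) = 0.212. P('positive'|H) = 0.73, P('positive'|¬H) = 0.284.
Update on result 1 ('negative'): P(H) ← 0.27·0.2120 / (0.27·0.2120 + 0.716·0.7880) = 0.057240/0.62145 = 0.0921.
Update on result 2 ('positive'): P(H) ← 0.73·0.0921 / (0.73·0.0921 + 0.284·0.9079) = 0.067238/0.32508 = 0.2068.

Posterior P(H) ≈ 0.207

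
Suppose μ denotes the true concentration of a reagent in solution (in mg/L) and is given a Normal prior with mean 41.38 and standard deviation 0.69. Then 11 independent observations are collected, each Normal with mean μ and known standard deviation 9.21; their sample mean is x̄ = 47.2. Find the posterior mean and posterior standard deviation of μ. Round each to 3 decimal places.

Posterior mean ≈ 41.718; posterior SD ≈ 0.670

With known σ, the Normal prior is conjugate. Weight on the data is w = (n/σ²)/(n/σ² + 1/τ₀²) = 0.129680/(0.129680+2.10040) = 0.058150.
Posterior mean = w·x̄ + (1−w)·μ₀ = 0.058150·47.2 + 0.94185·41.38 = 41.718. Posterior variance = 1/(0.129680+2.10040) = 0.448415, so SD = 0.670.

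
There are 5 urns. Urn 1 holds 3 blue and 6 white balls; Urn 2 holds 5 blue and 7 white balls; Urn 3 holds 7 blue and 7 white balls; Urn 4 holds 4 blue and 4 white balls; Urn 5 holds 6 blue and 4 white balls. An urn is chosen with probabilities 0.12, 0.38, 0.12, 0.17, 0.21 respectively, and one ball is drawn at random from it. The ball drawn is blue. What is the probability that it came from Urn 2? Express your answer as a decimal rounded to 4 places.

Tabulate prior·likelihood by source: [1] prior 0.12, lik 0.3333, product 0.04000; [2] prior 0.38, lik 0.4167, product 0.1583; [3] prior 0.12, lik 0.5, product 0.06000; [4] prior 0.17, lik 0.5, product 0.08500; [5] prior 0.21, lik 0.6, product 0.1260.
Normalizing constant = 0.46933; the posterior for Urn 2 is its product over the sum, 0.1583/0.46933 = 0.3374.

Posterior probability ≈ 0.3374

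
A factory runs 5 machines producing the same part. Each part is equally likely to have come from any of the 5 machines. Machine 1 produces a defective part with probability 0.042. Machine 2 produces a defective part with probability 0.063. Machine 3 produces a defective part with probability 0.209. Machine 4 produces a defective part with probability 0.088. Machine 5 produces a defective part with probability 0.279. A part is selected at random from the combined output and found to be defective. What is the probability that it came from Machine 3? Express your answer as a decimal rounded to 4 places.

Tabulate prior·likelihood by source: [1] prior 0.2, lik 0.042, product 0.008400; [2] prior 0.2, lik 0.063, product 0.01260; [3] prior 0.2, lik 0.209, product 0.04180; [4] prior 0.2, lik 0.088, product 0.01760; [5] prior 0.2, lik 0.279, product 0.05580.
Normalizing constant = 0.13620; the posterior for Machine 3 is its product over the sum, 0.04180/0.13620 = 0.3069.

Posterior probability ≈ 0.3069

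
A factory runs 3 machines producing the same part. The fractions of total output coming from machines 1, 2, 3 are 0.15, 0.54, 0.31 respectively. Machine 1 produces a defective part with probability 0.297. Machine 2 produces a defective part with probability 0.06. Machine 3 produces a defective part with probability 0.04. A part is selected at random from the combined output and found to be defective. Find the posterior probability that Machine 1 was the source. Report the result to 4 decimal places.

P(defective|M1) = 0.297; P(defective|M2) = 0.06; P(defective|M3) = 0.04.
Prior × likelihood for each source: 0.15·0.297=0.04455, 0.54·0.06=0.03240, 0.31·0.04=0.01240. Summing gives P(defective) = 0.089350.
P(Machine 1 | defective) = 0.04455 / 0.089350 = 0.4986.

Posterior probability ≈ 0.4986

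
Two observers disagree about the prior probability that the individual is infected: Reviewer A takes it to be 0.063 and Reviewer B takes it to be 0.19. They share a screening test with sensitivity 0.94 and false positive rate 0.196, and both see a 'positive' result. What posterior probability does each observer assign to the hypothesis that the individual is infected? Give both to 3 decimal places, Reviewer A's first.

P('+'|H) = 0.94, P('+'|¬H) = 0.196.
Reviewer A: numerator 0.94·0.063 = 0.059220; evidence = 0.059220+0.196·0.937 = 0.24287; posterior = 0.244.
Reviewer B: numerator 0.94·0.19 = 0.17860; evidence = 0.17860+0.196·0.81 = 0.33736; posterior = 0.529.

Reviewer A: 0.244; Reviewer B: 0.529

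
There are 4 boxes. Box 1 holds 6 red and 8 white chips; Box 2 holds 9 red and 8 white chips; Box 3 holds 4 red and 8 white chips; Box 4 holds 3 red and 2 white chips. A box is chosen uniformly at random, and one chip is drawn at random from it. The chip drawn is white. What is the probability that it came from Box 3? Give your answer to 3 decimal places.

Tabulate prior·likelihood by source: [1] prior 0.25, lik 0.5714, product 0.1429; [2] prior 0.25, lik 0.4706, product 0.1176; [3] prior 0.25, lik 0.6667, product 0.1667; [4] prior 0.25, lik 0.4, product 0.1000.
Normalizing constant = 0.52717; the posterior for Box 3 is its product over the sum, 0.1667/0.52717 = 0.316.

Posterior probability ≈ 0.316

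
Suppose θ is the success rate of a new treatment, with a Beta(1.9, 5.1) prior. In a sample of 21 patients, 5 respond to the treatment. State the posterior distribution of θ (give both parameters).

Observing 5 successes and 16 failures updates Beta(1.9, 5.1) by adding the success and failure counts to the two shape parameters: α = 1.9+5 = 6.9, β = 5.1+16 = 21.1.

Posterior: Beta(6.9, 21.1)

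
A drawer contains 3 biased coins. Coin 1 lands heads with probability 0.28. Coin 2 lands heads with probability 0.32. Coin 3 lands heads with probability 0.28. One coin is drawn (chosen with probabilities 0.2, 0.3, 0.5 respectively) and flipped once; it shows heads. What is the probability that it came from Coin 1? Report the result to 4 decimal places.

P(heads|C1) = 0.28; P(heads|C2) = 0.32; P(heads|C3) = 0.28.
Prior × likelihood for each source: 0.2·0.28=0.05600, 0.3·0.32=0.09600, 0.5·0.28=0.1400. Summing gives P(heads) = 0.29200.
P(Coin 1 | heads) = 0.05600 / 0.29200 = 0.1918.

Posterior probability ≈ 0.1918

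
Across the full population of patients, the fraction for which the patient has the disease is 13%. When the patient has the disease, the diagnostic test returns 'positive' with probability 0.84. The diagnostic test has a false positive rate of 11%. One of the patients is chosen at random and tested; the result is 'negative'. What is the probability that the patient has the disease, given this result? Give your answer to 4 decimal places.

Write H for 'the patient has the disease'. Prior odds H:¬H = 0.13/0.87 = 0.14943. For the 'negative' outcome, the likelihood ratio is 0.16/0.89 = 0.17978.
Posterior odds = 0.14943 × 0.17978 = 0.026863, so P(H|E) = 0.026863/(1+0.026863) = 0.0262.

P(H | E) ≈ 0.0262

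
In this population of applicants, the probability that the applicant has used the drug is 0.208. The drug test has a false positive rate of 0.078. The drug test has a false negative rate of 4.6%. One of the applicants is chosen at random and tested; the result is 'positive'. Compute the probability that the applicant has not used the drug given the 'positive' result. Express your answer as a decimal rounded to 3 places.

P(¬H | E) ≈ 0.237

Write H for 'the applicant has used the drug'. Prior odds H:¬H = 0.208/0.792 = 0.26263. For the 'positive' outcome, the likelihood ratio is 0.954/0.078 = 12.231.
Posterior odds = 0.26263 × 12.231 = 3.2121, so P(H|E) = 3.2121/(1+3.2121) = 0.763. Then P(¬H|E) = 1 − 0.763 = 0.237.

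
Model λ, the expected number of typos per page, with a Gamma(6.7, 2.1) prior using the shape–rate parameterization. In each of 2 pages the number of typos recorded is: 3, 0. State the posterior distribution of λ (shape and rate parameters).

Posterior: Gamma(shape=9.7, rate=4.1)

The Poisson likelihood adds the total count to the shape and the number of exposure periods to the rate. Here ∑xᵢ = 3 and n = 2, so shape 6.7→9.7 and rate 2.1→4.1.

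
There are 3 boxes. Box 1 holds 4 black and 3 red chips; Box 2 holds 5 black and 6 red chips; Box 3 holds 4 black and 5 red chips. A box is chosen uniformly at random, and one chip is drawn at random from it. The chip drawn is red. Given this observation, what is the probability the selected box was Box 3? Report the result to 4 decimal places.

Tabulate prior·likelihood by source: [1] prior 0.333333, lik 0.4286, product 0.1429; [2] prior 0.333333, lik 0.5455, product 0.1818; [3] prior 0.333333, lik 0.5556, product 0.1852.
Normalizing constant = 0.50986; the posterior for Box 3 is its product over the sum, 0.1852/0.50986 = 0.3632.

Posterior probability ≈ 0.3632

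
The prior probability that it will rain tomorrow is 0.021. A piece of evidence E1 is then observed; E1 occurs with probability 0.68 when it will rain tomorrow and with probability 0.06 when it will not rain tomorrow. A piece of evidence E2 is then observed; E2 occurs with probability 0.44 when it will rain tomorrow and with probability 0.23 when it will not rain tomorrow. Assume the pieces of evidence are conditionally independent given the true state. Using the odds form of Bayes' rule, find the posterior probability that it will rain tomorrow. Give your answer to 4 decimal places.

Prior odds = 0.021/(1−0.021) = 0.021450.
Likelihood ratio for E1 = 0.68/0.06 = 11.333.
Likelihood ratio for E2 = 0.44/0.23 = 1.9130.
Posterior odds = prior odds × LR₁ × LR₂ = 0.46507.
Posterior probability = odds/(1+odds) = 0.46507/1.4651 = 0.3174.

Posterior probability ≈ 0.3174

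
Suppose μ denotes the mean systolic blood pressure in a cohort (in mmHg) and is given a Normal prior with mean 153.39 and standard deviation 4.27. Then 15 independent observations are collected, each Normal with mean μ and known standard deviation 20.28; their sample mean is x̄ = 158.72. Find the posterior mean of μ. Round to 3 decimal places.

Posterior mean ≈ 155.519

With known σ, the Normal prior is conjugate. Weight on the data is w = (n/σ²)/(n/σ² + 1/τ₀²) = 0.0364716/(0.0364716+0.0548459) = 0.39939.
Posterior mean = w·x̄ + (1−w)·μ₀ = 0.39939·158.72 + 0.60061·153.39 = 155.519.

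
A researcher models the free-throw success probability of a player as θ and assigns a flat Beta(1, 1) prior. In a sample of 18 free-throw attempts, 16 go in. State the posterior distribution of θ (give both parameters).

The binomial likelihood is conjugate to the Beta prior: with 16 successes and 2 failures, the posterior is Beta(1+16, 1+2) = Beta(17, 3).

Posterior: Beta(17, 3)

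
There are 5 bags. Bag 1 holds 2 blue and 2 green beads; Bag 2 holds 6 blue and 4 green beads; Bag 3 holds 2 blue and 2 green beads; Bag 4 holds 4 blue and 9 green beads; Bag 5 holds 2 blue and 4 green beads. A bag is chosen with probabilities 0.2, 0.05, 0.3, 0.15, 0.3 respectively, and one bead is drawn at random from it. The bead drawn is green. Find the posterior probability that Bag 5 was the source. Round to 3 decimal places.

P(green|Bag 1) = 0.5; P(green|Bag 2) = 0.4; P(green|Bag 3) = 0.5; P(green|Bag 4) = 0.6923; P(green|Bag 5) = 0.6667.
Prior × likelihood for each source: 0.2·0.5=0.1000, 0.05·0.4=0.02000, 0.3·0.5=0.1500, 0.15·0.6923=0.1038, 0.3·0.6667=0.2000. Summing gives P(green) = 0.57385.
P(Bag 5 | green) = 0.2000 / 0.57385 = 0.349.

Posterior probability ≈ 0.349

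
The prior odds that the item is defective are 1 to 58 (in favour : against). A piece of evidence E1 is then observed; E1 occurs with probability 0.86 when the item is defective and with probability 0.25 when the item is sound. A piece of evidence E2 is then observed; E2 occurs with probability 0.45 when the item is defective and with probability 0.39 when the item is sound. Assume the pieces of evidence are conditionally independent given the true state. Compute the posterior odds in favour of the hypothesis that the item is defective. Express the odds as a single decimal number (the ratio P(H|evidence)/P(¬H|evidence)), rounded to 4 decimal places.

Posterior odds ≈ 0.0684

Prior odds = 1/58 = 0.017241.
Likelihood ratio for E1 = 0.86/0.25 = 3.4400.
Likelihood ratio for E2 = 0.45/0.39 = 1.1538.
Posterior odds = prior odds × LR₁ × LR₂ = 0.068435.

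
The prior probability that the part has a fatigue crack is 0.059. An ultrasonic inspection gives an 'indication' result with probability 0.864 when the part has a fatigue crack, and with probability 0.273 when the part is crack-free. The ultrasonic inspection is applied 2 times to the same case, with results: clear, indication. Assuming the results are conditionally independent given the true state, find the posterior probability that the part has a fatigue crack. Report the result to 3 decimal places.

With H the event that the part has a fatigue crack, the joint likelihood of the observed sequence is P(data|H) = 0.136·0.864 = 0.11750 and P(data|¬H) = 0.727·0.273 = 0.19847.
Bayes: P(H|data) = 0.059·0.11750 / (0.059·0.11750 + 0.941·0.19847) = 0.0069327/0.19369 = 0.0358.

Posterior P(H) ≈ 0.036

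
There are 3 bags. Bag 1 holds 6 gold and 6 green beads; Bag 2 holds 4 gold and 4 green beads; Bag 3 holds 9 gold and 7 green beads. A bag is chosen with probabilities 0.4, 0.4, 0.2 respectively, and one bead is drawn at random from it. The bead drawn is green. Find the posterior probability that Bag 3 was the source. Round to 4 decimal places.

Posterior probability ≈ 0.1795

P(green|Bag 1) = 0.5; P(green|Bag 2) = 0.5; P(green|Bag 3) = 0.4375.
Prior × likelihood for each source: 0.4·0.5=0.2000, 0.4·0.5=0.2000, 0.2·0.4375=0.08750. Summing gives P(green) = 0.48750.
P(Bag 3 | green) = 0.08750 / 0.48750 = 0.1795.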